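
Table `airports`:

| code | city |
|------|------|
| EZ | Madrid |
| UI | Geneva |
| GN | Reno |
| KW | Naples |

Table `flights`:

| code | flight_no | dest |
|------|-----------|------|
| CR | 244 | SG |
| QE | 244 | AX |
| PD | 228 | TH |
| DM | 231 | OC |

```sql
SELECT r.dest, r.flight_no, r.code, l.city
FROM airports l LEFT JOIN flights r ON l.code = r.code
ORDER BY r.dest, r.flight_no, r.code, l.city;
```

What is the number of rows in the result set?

LEFT JOIN keeps every row from `airports`; unmatched rows get NULL for `flights`'s columns.
Matching on l.code = r.code.
- l[0] code=EZ → no match; kept with NULLs on the r side.
- l[1] code=UI → no match; kept with NULLs on the r side.
- l[2] code=GN → no match; kept with NULLs on the r side.
- l[3] code=KW → no match; kept with NULLs on the r side.
Total: 0 matched + 4 padded = 4 rows.

4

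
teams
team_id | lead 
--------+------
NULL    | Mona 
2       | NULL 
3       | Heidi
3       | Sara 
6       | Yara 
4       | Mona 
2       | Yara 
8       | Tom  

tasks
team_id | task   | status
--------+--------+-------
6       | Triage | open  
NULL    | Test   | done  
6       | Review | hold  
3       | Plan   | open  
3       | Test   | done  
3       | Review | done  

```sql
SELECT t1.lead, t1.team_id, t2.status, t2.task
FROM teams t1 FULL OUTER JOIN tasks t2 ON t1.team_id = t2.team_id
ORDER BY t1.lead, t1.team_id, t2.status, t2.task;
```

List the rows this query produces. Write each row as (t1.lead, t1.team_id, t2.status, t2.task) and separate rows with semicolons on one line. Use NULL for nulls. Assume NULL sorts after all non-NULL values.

FULL OUTER JOIN keeps every row from both sides; unmatched rows get NULL for the other side's columns.
Matching on t1.team_id = t2.team_id. A NULL in a compared column never satisfies the condition.
- t1 (team_id=NULL) has no partner → padded with NULL.
- t1 (team_id=2) has no partner → padded with NULL.
- t1 (team_id=3) pairs with 3 row(s) of t2.
- t1 (team_id=3) pairs with 3 row(s) of t2.
- t1 (team_id=6) pairs with 2 row(s) of t2.
- t1 (team_id=4) has no partner → padded with NULL.
- t1 (team_id=2) has no partner → padded with NULL.
- t1 (team_id=8) has no partner → padded with NULL.
- plus 1 unmatched t2 row(s), each kept with NULL t1 columns.

(Heidi, 3, done, Review); (Heidi, 3, done, Test); (Heidi, 3, open, Plan); (Mona, 4, NULL, NULL); (Mona, NULL, NULL, NULL); (Sara, 3, done, Review); (Sara, 3, done, Test); (Sara, 3, open, Plan); (Tom, 8, NULL, NULL); (Yara, 2, NULL, NULL); (Yara, 6, hold, Review); (Yara, 6, open, Triage); (NULL, 2, NULL, NULL); (NULL, NULL, done, Test)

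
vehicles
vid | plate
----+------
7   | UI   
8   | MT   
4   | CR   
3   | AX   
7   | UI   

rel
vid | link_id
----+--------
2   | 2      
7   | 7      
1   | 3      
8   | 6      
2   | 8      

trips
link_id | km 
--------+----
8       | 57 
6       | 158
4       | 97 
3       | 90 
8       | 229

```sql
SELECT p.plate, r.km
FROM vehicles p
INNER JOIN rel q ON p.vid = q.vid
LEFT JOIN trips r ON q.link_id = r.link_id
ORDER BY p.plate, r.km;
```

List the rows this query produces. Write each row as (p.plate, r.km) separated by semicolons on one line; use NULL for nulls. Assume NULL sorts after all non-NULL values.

(MT, 158); (UI, NULL); (UI, NULL)

Evaluate left to right. First `vehicles p INNER JOIN rel q` on vid: 3 row(s).
Then LEFT JOIN `trips r` on link_id: each of those 3 rows is kept; rows whose q.link_id has no match in r get NULL for r's columns.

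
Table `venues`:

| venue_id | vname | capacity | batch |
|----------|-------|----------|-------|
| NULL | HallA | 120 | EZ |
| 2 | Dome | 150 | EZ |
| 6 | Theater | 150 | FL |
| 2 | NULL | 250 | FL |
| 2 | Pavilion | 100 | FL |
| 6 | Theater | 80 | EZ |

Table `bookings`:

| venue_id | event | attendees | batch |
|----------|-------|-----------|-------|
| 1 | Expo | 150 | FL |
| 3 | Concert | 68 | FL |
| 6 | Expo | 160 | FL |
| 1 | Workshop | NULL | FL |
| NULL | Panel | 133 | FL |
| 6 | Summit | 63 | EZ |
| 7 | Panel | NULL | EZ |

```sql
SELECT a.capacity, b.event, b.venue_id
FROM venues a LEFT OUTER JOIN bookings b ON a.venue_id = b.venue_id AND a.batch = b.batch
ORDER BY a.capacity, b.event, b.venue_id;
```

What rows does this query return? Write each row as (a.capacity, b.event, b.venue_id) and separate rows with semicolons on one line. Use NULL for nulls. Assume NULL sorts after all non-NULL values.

(80, Summit, 6); (100, NULL, NULL); (120, NULL, NULL); (150, Expo, 6); (150, NULL, NULL); (250, NULL, NULL)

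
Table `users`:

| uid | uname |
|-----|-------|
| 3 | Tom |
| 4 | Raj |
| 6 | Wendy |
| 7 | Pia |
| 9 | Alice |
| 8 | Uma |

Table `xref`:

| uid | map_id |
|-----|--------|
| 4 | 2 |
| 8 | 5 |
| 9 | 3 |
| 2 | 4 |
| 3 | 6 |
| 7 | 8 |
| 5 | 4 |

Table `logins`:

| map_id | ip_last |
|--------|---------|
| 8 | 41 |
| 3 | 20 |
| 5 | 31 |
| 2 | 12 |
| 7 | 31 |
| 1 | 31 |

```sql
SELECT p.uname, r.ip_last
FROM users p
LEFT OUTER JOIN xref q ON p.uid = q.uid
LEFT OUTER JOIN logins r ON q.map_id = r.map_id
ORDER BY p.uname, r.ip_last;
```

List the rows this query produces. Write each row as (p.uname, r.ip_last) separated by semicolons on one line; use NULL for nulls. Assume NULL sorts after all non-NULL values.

Joins associate left-to-right: users LEFT JOIN xref on uid gives 6 intermediate row(s).
Then LEFT JOIN `logins r` on map_id: each of those 6 rows is kept; rows whose q.map_id has no match in r get NULL for r's columns.

(Alice, 20); (Pia, 41); (Raj, 12); (Tom, NULL); (Uma, 31); (Wendy, NULL)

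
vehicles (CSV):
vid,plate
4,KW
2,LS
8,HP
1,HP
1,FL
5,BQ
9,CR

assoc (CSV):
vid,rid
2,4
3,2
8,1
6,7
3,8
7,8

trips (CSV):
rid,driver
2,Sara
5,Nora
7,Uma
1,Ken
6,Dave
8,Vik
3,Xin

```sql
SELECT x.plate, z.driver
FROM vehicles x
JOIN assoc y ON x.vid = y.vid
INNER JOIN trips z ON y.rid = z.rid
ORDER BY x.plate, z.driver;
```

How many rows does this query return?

1

Step 1 — x INNER JOIN y on vid → 2 row(s).
Then INNER JOIN `trips z` on rid: keep only rows whose y.rid appears in z.
Result: 1 row(s).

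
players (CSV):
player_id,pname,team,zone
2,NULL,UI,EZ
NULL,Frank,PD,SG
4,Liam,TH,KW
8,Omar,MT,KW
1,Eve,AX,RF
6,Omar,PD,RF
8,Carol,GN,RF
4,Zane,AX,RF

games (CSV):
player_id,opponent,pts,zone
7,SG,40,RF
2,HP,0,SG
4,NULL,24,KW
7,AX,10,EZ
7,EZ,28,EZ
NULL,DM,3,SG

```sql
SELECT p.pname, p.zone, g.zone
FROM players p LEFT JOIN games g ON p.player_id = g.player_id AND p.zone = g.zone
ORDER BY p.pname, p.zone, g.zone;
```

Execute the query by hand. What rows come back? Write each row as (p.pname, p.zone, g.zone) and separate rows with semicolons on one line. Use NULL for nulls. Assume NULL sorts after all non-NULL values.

LEFT JOIN keeps every row from `players`; unmatched rows get NULL for `games`'s columns.
Matching on p.player_id = g.player_id AND p.zone = g.zone. A NULL in a compared column never satisfies the condition.
Matched pairs: 1; unmatched p rows kept: 7.

(Carol, RF, NULL); (Eve, RF, NULL); (Frank, SG, NULL); (Liam, KW, KW); (Omar, KW, NULL); (Omar, RF, NULL); (Zane, RF, NULL); (NULL, EZ, NULL)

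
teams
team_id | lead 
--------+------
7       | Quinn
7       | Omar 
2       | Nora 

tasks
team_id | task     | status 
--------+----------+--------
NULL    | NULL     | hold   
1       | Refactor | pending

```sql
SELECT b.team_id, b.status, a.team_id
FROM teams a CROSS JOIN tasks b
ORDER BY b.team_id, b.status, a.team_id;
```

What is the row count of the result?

6

CROSS JOIN pairs every row of `teams` with every row of `tasks`: 3 × 2 = 6 rows.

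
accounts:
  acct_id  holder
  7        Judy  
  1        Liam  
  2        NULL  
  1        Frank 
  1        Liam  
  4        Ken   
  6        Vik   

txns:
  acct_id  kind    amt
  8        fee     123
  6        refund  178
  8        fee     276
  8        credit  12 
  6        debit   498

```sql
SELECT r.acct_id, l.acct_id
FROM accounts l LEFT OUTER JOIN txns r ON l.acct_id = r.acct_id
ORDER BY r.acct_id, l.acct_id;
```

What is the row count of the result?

8

LEFT JOIN keeps every row from `accounts`; unmatched rows get NULL for `txns`'s columns.
Matching on l.acct_id = r.acct_id.
- l[0] acct_id=7 → no match; kept with NULLs on the r side.
- l[1] acct_id=1 → no match; kept with NULLs on the r side.
- l[2] acct_id=2 → no match; kept with NULLs on the r side.
- l[3] acct_id=1 → no match; kept with NULLs on the r side.
- l[4] acct_id=1 → no match; kept with NULLs on the r side.
- l[5] acct_id=4 → no match; kept with NULLs on the r side.
- l[6] acct_id=6 → 2 match(es) in r → 2 row(s).
Total: 2 matched + 6 padded = 8 rows.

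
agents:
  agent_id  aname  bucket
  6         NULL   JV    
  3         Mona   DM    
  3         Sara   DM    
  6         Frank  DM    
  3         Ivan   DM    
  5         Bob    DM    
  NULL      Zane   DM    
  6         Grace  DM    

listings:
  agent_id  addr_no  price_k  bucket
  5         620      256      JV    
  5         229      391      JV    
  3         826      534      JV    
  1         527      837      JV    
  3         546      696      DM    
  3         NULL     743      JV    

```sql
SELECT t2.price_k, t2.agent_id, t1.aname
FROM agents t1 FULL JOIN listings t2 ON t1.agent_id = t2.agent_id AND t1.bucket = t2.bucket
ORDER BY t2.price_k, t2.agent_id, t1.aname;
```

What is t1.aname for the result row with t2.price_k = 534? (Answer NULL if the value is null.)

NULL

FULL OUTER JOIN keeps every row from both sides; unmatched rows get NULL for the other side's columns.
Matching on t1.agent_id = t2.agent_id AND t1.bucket = t2.bucket. A NULL in a compared column never satisfies the condition.
- t1[0] agent_id=6, bucket=JV → no match; kept with NULLs on the t2 side.
- t1[1] agent_id=3, bucket=DM → 1 match(es) in t2 → 1 row(s).
- t1[2] agent_id=3, bucket=DM → 1 match(es) in t2 → 1 row(s).
- t1[3] agent_id=6, bucket=DM → no match; kept with NULLs on the t2 side.
- t1[4] agent_id=3, bucket=DM → 1 match(es) in t2 → 1 row(s).
- t1[5] agent_id=5, bucket=DM → no match; kept with NULLs on the t2 side.
- t1[6] agent_id=NULL, bucket=DM → no match; kept with NULLs on the t2 side.
- t1[7] agent_id=6, bucket=DM → no match; kept with NULLs on the t2 side.
- 5 t2 row(s) had no t1 match → kept, t1 columns NULL.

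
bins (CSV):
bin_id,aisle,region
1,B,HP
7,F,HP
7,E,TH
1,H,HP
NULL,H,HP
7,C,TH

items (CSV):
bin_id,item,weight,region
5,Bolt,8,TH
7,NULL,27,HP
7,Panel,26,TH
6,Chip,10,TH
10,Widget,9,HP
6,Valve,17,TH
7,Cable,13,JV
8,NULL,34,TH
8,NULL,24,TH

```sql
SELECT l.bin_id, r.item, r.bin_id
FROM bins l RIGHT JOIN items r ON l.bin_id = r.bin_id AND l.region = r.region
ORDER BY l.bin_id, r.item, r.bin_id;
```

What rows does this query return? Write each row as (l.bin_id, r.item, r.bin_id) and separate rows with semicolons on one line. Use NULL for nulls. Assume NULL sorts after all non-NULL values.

RIGHT JOIN keeps every row from `items`; unmatched rows get NULL for `bins`'s columns.
Matching on l.bin_id = r.bin_id AND l.region = r.region. A NULL in a compared column never satisfies the condition.
- l (bin_id=1, region=HP) has no partner in r.
- l (bin_id=7, region=HP) pairs with 1 row(s) of r.
- l (bin_id=7, region=TH) pairs with 1 row(s) of r.
- l (bin_id=1, region=HP) has no partner in r.
- l (bin_id=NULL, region=HP) has no partner in r.
- l (bin_id=7, region=TH) pairs with 1 row(s) of r.
- 7 r row(s) had no l match → kept, l columns NULL.
After projecting and ordering:
l.bin_id | r.item | r.bin_id
7 | Panel | 7
7 | Panel | 7
7 | NULL | 7
NULL | Bolt | 5
NULL | Cable | 7
NULL | Chip | 6
NULL | Valve | 6
NULL | Widget | 10
NULL | NULL | 8
NULL | NULL | 8

(7, Panel, 7); (7, Panel, 7); (7, NULL, 7); (NULL, Bolt, 5); (NULL, Cable, 7); (NULL, Chip, 6); (NULL, Valve, 6); (NULL, Widget, 10); (NULL, NULL, 8); (NULL, NULL, 8)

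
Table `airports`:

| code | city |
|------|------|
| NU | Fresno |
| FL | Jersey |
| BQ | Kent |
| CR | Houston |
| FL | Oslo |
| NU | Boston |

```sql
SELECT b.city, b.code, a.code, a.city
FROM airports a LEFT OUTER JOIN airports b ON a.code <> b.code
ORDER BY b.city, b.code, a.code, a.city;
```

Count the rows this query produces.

26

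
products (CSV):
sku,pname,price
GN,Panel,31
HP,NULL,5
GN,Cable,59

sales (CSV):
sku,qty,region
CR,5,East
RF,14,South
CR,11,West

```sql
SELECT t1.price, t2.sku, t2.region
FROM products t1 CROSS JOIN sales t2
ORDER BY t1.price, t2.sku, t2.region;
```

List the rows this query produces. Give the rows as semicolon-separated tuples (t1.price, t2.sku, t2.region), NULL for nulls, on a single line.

(5, CR, East); (5, CR, West); (5, RF, South); (31, CR, East); (31, CR, West); (31, RF, South); (59, CR, East); (59, CR, West); (59, RF, South)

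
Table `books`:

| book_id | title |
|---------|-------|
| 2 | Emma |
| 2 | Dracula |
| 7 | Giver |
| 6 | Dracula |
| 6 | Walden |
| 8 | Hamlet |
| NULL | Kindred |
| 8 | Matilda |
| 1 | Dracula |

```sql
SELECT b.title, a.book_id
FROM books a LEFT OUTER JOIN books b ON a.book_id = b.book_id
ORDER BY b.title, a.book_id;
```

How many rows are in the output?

LEFT JOIN keeps every row from `books a`; unmatched rows get NULL for `books b`'s columns.
Matching on a.book_id = b.book_id. A NULL in a compared column never satisfies the condition.
- a row (book_id=2): matches 2 b row(s) → 2 output row(s).
- a row (book_id=2): matches 2 b row(s) → 2 output row(s).
- a row (book_id=7): matches 1 b row(s) → 1 output row(s).
- a row (book_id=6): matches 2 b row(s) → 2 output row(s).
- a row (book_id=6): matches 2 b row(s) → 2 output row(s).
- a row (book_id=8): matches 2 b row(s) → 2 output row(s).
- a row (book_id=NULL): no match → kept, b columns NULL.
- a row (book_id=8): matches 2 b row(s) → 2 output row(s).
- a row (book_id=1): matches 1 b row(s) → 1 output row(s).
Total: 14 matched + 1 padded = 15 rows.

15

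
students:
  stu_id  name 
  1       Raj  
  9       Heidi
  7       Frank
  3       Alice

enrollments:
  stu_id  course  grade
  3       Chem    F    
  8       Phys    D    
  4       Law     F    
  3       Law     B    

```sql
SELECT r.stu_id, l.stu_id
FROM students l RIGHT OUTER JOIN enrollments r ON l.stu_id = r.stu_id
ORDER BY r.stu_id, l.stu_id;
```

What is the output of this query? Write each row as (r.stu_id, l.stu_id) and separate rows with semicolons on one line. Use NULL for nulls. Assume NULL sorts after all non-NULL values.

RIGHT JOIN keeps every row from `enrollments`; unmatched rows get NULL for `students`'s columns.
Matching on l.stu_id = r.stu_id.
- stu_id=1: no matching r row.
- stu_id=9: no matching r row.
- stu_id=7: no matching r row.
- stu_id=3: 2 matching r row(s), so 2 row(s) emitted.
- 2 r row(s) had no l match → kept, l columns NULL.
After projecting and ordering:
r.stu_id | l.stu_id
3 | 3
3 | 3
4 | NULL
8 | NULL

(3, 3); (3, 3); (4, NULL); (8, NULL)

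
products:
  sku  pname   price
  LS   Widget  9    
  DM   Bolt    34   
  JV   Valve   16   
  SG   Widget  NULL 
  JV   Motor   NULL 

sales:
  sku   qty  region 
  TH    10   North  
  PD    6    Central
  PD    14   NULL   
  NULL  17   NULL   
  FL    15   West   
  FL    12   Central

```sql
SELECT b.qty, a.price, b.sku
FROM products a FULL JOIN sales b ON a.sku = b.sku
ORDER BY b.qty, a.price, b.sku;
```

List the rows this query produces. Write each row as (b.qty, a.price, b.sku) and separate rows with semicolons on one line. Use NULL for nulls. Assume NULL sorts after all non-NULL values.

(6, NULL, PD); (10, NULL, TH); (12, NULL, FL); (14, NULL, PD); (15, NULL, FL); (17, NULL, NULL); (NULL, 9, NULL); (NULL, 16, NULL); (NULL, 34, NULL); (NULL, NULL, NULL); (NULL, NULL, NULL)

FULL OUTER JOIN keeps every row from both sides; unmatched rows get NULL for the other side's columns.
Matching on a.sku = b.sku. A NULL in a compared column never satisfies the condition.
Matched pairs: 0; unmatched a rows kept: 5; unmatched b rows kept: 6.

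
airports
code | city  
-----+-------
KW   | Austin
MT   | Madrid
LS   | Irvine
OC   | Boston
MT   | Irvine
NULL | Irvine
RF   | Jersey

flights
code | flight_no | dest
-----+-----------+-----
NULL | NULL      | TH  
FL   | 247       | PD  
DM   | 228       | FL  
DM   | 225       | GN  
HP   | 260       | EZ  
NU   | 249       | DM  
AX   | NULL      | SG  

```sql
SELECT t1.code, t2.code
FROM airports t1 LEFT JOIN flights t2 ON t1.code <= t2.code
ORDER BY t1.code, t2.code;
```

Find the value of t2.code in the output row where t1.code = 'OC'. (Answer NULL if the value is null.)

NULL

LEFT JOIN keeps every row from `airports`; unmatched rows get NULL for `flights`'s columns.
Matching on t1.code <= t2.code. A NULL in a compared column never satisfies the condition.
Matched pairs: 4; unmatched t1 rows kept: 3.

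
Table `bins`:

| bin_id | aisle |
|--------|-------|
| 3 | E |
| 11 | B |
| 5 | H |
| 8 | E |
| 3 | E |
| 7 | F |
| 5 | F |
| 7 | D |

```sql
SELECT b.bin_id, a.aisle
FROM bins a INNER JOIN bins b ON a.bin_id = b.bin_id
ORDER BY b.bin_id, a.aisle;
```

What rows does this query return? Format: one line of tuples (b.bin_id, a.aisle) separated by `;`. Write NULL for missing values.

INNER JOIN keeps only pairs where the ON condition holds.
Matching on a.bin_id = b.bin_id.
- bin_id=3: 2 matching b row(s), so 2 row(s) emitted.
- bin_id=11: 1 matching b row(s), so 1 row(s) emitted.
- bin_id=5: 2 matching b row(s), so 2 row(s) emitted.
- bin_id=8: 1 matching b row(s), so 1 row(s) emitted.
- bin_id=3: 2 matching b row(s), so 2 row(s) emitted.
- bin_id=7: 2 matching b row(s), so 2 row(s) emitted.
- bin_id=5: 2 matching b row(s), so 2 row(s) emitted.
- bin_id=7: 2 matching b row(s), so 2 row(s) emitted.

(3, E); (3, E); (3, E); (3, E); (5, F); (5, F); (5, H); (5, H); (7, D); (7, D); (7, F); (7, F); (8, E); (11, B)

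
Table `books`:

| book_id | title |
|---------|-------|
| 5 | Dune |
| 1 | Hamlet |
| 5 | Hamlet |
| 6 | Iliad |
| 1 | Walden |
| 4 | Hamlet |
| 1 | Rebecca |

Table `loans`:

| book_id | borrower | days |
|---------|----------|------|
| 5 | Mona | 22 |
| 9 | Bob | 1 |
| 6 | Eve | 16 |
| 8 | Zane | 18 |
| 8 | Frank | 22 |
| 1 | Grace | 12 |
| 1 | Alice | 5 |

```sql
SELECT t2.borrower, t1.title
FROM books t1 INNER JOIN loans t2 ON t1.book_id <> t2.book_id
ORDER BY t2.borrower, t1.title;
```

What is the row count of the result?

INNER JOIN keeps only pairs where the ON condition holds.
Matching on t1.book_id <> t2.book_id.
- t1 (book_id=5) pairs with 6 row(s) of t2.
- t1 (book_id=1) pairs with 5 row(s) of t2.
- t1 (book_id=5) pairs with 6 row(s) of t2.
- t1 (book_id=6) pairs with 6 row(s) of t2.
- t1 (book_id=1) pairs with 5 row(s) of t2.
- t1 (book_id=4) pairs with 7 row(s) of t2.
- t1 (book_id=1) pairs with 5 row(s) of t2.
Total: 40 rows.

40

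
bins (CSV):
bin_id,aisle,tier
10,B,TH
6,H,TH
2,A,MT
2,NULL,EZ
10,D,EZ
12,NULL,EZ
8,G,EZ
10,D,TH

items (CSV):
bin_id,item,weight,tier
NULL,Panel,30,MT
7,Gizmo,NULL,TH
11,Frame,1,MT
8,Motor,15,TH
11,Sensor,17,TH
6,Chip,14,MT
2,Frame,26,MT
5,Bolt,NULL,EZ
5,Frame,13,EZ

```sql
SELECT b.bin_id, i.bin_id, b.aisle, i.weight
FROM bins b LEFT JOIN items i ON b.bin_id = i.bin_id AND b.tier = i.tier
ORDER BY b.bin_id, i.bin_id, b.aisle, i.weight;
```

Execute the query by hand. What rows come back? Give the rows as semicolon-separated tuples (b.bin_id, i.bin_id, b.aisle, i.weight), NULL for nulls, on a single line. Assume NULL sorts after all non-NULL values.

(2, 2, A, 26); (2, NULL, NULL, NULL); (6, NULL, H, NULL); (8, NULL, G, NULL); (10, NULL, B, NULL); (10, NULL, D, NULL); (10, NULL, D, NULL); (12, NULL, NULL, NULL)

LEFT JOIN keeps every row from `bins`; unmatched rows get NULL for `items`'s columns.
Matching on b.bin_id = i.bin_id AND b.tier = i.tier. A NULL in a compared column never satisfies the condition.
Matched pairs: 1; unmatched b rows kept: 7.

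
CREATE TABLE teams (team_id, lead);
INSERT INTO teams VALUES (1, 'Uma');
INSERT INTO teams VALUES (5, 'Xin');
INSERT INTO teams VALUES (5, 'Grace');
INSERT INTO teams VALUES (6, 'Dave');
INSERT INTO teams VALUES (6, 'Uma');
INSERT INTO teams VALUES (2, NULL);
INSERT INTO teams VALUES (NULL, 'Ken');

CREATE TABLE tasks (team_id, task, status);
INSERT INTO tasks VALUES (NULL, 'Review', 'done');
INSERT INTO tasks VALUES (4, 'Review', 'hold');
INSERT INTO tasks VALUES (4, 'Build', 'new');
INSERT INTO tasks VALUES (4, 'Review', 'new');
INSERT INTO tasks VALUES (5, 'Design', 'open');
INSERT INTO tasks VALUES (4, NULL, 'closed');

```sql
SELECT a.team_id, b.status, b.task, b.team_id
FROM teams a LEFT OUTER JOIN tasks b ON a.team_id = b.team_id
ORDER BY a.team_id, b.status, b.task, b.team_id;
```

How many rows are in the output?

7

LEFT JOIN keeps every row from `teams`; unmatched rows get NULL for `tasks`'s columns.
Matching on a.team_id = b.team_id. A NULL in a compared column never satisfies the condition.
- team_id=1: no b row matches, row kept with b columns NULL.
- team_id=5: 1 matching b row(s), so 1 row(s) emitted.
- team_id=5: 1 matching b row(s), so 1 row(s) emitted.
- team_id=6: no b row matches, row kept with b columns NULL.
- team_id=6: no b row matches, row kept with b columns NULL.
- team_id=2: no b row matches, row kept with b columns NULL.
- team_id=NULL: no b row matches, row kept with b columns NULL.
Total: 2 matched + 5 padded = 7 rows.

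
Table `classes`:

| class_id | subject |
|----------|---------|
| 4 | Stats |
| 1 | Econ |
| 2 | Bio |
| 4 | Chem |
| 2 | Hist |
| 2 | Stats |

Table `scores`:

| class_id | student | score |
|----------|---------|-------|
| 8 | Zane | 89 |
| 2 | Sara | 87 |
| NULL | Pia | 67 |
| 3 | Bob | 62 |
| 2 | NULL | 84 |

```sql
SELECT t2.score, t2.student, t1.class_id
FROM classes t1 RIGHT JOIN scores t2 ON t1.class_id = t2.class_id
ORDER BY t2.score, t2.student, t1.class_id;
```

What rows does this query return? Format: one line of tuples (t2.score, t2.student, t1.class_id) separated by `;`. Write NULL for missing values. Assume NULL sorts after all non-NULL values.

(62, Bob, NULL); (67, Pia, NULL); (84, NULL, 2); (84, NULL, 2); (84, NULL, 2); (87, Sara, 2); (87, Sara, 2); (87, Sara, 2); (89, Zane, NULL)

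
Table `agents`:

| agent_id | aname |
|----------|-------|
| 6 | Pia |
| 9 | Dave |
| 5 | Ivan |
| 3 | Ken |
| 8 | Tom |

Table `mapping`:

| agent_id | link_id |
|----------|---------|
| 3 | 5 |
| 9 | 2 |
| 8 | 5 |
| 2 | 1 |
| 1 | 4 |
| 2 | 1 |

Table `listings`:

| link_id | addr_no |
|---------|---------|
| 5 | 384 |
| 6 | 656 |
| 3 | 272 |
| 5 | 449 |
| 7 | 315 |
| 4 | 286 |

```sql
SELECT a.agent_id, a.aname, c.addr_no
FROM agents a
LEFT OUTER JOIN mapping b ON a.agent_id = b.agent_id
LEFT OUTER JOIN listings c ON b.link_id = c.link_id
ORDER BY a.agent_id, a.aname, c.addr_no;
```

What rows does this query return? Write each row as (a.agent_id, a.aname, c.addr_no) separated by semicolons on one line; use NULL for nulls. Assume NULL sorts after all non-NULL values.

(3, Ken, 384); (3, Ken, 449); (5, Ivan, NULL); (6, Pia, NULL); (8, Tom, 384); (8, Tom, 449); (9, Dave, NULL)

Evaluate left to right. First `agents a LEFT JOIN mapping b` on agent_id: 5 row(s).
Then LEFT JOIN `listings c` on link_id: each of those 5 rows is kept; rows whose b.link_id has no match in c get NULL for c's columns.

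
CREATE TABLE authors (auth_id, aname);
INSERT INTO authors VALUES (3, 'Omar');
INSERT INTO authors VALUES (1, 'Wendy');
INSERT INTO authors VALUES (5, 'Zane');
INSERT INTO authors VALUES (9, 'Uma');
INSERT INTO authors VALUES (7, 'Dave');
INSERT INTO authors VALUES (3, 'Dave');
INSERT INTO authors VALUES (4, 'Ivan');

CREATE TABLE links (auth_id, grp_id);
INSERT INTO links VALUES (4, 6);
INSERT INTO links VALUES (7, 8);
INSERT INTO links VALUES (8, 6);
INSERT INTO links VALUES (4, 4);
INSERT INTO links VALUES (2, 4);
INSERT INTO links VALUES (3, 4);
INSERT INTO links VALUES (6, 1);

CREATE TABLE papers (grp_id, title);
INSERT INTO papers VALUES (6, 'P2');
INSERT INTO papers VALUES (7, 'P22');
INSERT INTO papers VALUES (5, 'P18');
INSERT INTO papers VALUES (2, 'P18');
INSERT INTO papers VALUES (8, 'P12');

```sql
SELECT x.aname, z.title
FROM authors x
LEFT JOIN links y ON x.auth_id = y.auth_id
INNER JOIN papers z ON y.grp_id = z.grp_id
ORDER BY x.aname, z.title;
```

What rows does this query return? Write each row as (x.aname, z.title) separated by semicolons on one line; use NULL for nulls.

Step 1 — x LEFT JOIN y on auth_id → 8 row(s).
Then INNER JOIN `papers z` on grp_id: keep only rows whose y.grp_id appears in z.

(Dave, P12); (Ivan, P2)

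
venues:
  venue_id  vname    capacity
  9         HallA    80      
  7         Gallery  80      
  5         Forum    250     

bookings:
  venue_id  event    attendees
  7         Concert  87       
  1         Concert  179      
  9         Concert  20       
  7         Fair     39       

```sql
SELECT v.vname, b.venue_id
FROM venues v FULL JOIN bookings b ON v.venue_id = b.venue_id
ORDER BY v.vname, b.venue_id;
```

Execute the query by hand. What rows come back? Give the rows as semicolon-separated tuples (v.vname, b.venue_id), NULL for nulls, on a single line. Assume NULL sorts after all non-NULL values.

FULL OUTER JOIN keeps every row from both sides; unmatched rows get NULL for the other side's columns.
Matching on v.venue_id = b.venue_id.
- v (venue_id=9) pairs with 1 row(s) of b.
- v (venue_id=7) pairs with 2 row(s) of b.
- v (venue_id=5) has no partner → padded with NULL.
- plus 1 unmatched b row(s), each kept with NULL v columns.
After projecting and ordering:
v.vname | b.venue_id
Forum | NULL
Gallery | 7
Gallery | 7
HallA | 9
NULL | 1

(Forum, NULL); (Gallery, 7); (Gallery, 7); (HallA, 9); (NULL, 1)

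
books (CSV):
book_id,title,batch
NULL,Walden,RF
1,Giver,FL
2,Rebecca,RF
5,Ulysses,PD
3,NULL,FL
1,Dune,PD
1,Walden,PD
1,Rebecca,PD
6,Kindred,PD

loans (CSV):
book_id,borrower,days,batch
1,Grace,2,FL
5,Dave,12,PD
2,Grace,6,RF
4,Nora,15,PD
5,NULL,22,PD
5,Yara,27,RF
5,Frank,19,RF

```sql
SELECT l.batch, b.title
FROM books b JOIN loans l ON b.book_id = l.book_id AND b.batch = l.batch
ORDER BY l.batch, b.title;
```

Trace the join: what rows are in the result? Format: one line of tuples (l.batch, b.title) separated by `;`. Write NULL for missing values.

(FL, Giver); (PD, Ulysses); (PD, Ulysses); (RF, Rebecca)

INNER JOIN keeps only pairs where the ON condition holds.
Matching on b.book_id = l.book_id AND b.batch = l.batch. A NULL in a compared column never satisfies the condition.
- b row (book_id=NULL, batch=RF): no match → dropped.
- b row (book_id=1, batch=FL): matches 1 l row(s) → 1 output row(s).
- b row (book_id=2, batch=RF): matches 1 l row(s) → 1 output row(s).
- b row (book_id=5, batch=PD): matches 2 l row(s) → 2 output row(s).
- b row (book_id=3, batch=FL): no match → dropped.
- b row (book_id=1, batch=PD): no match → dropped.
- b row (book_id=1, batch=PD): no match → dropped.
- b row (book_id=1, batch=PD): no match → dropped.
- b row (book_id=6, batch=PD): no match → dropped.
After projecting and ordering:
l.batch | b.title
FL | Giver
PD | Ulysses
PD | Ulysses
RF | Rebecca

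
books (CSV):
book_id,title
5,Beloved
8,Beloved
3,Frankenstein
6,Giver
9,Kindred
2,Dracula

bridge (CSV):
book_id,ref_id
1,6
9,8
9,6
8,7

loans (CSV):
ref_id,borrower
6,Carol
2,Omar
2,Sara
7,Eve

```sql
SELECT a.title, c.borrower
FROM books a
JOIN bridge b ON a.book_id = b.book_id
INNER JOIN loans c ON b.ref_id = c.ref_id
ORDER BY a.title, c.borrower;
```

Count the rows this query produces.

Joins associate left-to-right: books INNER JOIN bridge on book_id gives 3 intermediate row(s).
Then INNER JOIN `loans c` on ref_id: keep only rows whose b.ref_id appears in c.
Result: 2 row(s).

2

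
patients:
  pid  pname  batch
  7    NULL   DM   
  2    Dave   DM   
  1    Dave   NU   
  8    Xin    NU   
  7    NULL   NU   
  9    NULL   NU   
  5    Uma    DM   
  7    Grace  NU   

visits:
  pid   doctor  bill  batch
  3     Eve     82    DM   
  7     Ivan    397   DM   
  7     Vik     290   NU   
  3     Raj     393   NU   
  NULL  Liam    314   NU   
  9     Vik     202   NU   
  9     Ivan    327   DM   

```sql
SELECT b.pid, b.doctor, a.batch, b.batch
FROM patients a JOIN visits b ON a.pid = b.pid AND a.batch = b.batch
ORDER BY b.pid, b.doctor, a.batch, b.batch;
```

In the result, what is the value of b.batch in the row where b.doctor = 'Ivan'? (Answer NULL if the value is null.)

DM

INNER JOIN keeps only pairs where the ON condition holds.
Matching on a.pid = b.pid AND a.batch = b.batch. A NULL in a compared column never satisfies the condition.
Matched pairs: 4.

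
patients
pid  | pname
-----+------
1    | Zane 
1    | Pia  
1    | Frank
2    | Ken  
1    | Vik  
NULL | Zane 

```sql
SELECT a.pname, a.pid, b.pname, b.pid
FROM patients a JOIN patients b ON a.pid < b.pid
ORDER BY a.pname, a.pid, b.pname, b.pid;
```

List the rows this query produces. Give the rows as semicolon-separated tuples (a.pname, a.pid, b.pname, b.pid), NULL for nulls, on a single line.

INNER JOIN keeps only pairs where the ON condition holds.
Matching on a.pid < b.pid. A NULL in a compared column never satisfies the condition.
- a[0] pid=1 → 1 match(es) in b → 1 row(s).
- a[1] pid=1 → 1 match(es) in b → 1 row(s).
- a[2] pid=1 → 1 match(es) in b → 1 row(s).
- a[3] pid=2 → no match; dropped.
- a[4] pid=1 → 1 match(es) in b → 1 row(s).
- a[5] pid=NULL → no match; dropped.
After projecting and ordering:
a.pname | a.pid | b.pname | b.pid
Frank | 1 | Ken | 2
Pia | 1 | Ken | 2
Vik | 1 | Ken | 2
Zane | 1 | Ken | 2

(Frank, 1, Ken, 2); (Pia, 1, Ken, 2); (Vik, 1, Ken, 2); (Zane, 1, Ken, 2)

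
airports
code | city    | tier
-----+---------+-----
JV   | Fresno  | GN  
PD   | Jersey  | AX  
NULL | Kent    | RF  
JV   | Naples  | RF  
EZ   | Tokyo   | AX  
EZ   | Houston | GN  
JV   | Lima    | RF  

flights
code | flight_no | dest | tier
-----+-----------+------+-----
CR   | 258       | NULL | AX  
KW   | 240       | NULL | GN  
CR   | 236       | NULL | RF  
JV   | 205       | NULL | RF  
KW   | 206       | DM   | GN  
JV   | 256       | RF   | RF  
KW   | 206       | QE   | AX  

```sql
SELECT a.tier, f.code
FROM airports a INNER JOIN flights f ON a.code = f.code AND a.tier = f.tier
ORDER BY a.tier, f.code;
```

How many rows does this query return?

INNER JOIN keeps only pairs where the ON condition holds.
Matching on a.code = f.code AND a.tier = f.tier. A NULL in a compared column never satisfies the condition.
- a row (code=JV, tier=GN): no match → dropped.
- a row (code=PD, tier=AX): no match → dropped.
- a row (code=NULL, tier=RF): no match → dropped.
- a row (code=JV, tier=RF): matches 2 f row(s) → 2 output row(s).
- a row (code=EZ, tier=AX): no match → dropped.
- a row (code=EZ, tier=GN): no match → dropped.
- a row (code=JV, tier=RF): matches 2 f row(s) → 2 output row(s).
Total: 4 rows.

4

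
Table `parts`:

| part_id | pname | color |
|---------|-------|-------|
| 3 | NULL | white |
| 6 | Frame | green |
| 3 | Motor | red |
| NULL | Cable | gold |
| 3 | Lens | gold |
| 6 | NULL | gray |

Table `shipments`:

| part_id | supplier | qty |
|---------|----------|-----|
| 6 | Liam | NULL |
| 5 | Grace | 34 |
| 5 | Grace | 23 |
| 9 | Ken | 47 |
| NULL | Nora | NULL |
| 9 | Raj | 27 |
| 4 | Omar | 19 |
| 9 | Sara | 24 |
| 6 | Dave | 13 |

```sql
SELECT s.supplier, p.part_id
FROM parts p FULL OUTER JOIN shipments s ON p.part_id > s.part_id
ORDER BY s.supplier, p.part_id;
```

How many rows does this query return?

FULL OUTER JOIN keeps every row from both sides; unmatched rows get NULL for the other side's columns.
Matching on p.part_id > s.part_id. A NULL in a compared column never satisfies the condition.
- p[0] part_id=3 → no match; kept with NULLs on the s side.
- p[1] part_id=6 → 3 match(es) in s → 3 row(s).
- p[2] part_id=3 → no match; kept with NULLs on the s side.
- p[3] part_id=NULL → no match; kept with NULLs on the s side.
- p[4] part_id=3 → no match; kept with NULLs on the s side.
- p[5] part_id=6 → 3 match(es) in s → 3 row(s).
- 6 s row(s) had no p match → kept, p columns NULL.
Total: 6 matched + 10 padded = 16 rows.

16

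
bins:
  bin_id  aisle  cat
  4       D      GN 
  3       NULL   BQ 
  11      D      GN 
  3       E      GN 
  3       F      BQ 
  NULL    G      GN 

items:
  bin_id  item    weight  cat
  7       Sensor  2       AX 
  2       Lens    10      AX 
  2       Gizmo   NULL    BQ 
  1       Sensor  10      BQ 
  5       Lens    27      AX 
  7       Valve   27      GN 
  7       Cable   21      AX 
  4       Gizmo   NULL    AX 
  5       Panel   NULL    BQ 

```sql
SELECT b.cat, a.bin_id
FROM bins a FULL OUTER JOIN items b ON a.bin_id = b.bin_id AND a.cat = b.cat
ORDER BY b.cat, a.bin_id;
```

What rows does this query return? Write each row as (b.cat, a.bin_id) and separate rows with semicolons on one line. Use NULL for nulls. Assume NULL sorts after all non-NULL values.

(AX, NULL); (AX, NULL); (AX, NULL); (AX, NULL); (AX, NULL); (BQ, NULL); (BQ, NULL); (BQ, NULL); (GN, NULL); (NULL, 3); (NULL, 3); (NULL, 3); (NULL, 4); (NULL, 11); (NULL, NULL)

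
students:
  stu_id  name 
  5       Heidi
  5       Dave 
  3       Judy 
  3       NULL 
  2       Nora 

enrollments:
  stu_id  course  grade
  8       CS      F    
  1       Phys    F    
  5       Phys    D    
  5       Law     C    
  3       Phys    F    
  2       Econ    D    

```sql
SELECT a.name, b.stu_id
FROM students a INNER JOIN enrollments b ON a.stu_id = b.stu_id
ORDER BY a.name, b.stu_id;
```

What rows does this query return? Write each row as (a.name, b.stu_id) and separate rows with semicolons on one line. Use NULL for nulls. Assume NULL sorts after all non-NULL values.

(Dave, 5); (Dave, 5); (Heidi, 5); (Heidi, 5); (Judy, 3); (Nora, 2); (NULL, 3)

INNER JOIN keeps only pairs where the ON condition holds.
Matching on a.stu_id = b.stu_id.
- stu_id=5: 2 matching b row(s), so 2 row(s) emitted.
- stu_id=5: 2 matching b row(s), so 2 row(s) emitted.
- stu_id=3: 1 matching b row(s), so 1 row(s) emitted.
- stu_id=3: 1 matching b row(s), so 1 row(s) emitted.
- stu_id=2: 1 matching b row(s), so 1 row(s) emitted.
After projecting and ordering:
a.name | b.stu_id
Dave | 5
Dave | 5
Heidi | 5
Heidi | 5
Judy | 3
Nora | 2
NULL | 3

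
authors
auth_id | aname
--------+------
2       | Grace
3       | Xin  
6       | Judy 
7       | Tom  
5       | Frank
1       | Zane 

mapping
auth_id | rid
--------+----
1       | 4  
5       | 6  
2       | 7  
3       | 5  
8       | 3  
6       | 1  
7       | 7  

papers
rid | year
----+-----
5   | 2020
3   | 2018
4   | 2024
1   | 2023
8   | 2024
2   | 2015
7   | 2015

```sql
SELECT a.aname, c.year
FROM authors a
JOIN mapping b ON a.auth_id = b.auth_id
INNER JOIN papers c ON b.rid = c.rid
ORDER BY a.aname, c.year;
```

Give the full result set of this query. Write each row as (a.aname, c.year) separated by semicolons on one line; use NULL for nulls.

(Grace, 2015); (Judy, 2023); (Tom, 2015); (Xin, 2020); (Zane, 2024)

Evaluate left to right. First `authors a INNER JOIN mapping b` on auth_id: 6 row(s).
Then INNER JOIN `papers c` on rid: keep only rows whose b.rid appears in c.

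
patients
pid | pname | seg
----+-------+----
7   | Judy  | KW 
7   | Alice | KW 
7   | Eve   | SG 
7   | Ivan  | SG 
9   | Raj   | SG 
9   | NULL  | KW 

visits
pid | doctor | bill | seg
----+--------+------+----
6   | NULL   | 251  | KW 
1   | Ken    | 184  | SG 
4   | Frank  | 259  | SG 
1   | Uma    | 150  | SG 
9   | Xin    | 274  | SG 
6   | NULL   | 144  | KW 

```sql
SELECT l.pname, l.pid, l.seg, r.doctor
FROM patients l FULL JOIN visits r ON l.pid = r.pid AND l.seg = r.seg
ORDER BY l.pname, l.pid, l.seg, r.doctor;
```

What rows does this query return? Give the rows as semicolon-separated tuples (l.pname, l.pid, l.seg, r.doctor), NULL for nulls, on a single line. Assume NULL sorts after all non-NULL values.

(Alice, 7, KW, NULL); (Eve, 7, SG, NULL); (Ivan, 7, SG, NULL); (Judy, 7, KW, NULL); (Raj, 9, SG, Xin); (NULL, 9, KW, NULL); (NULL, NULL, NULL, Frank); (NULL, NULL, NULL, Ken); (NULL, NULL, NULL, Uma); (NULL, NULL, NULL, NULL); (NULL, NULL, NULL, NULL)

FULL OUTER JOIN keeps every row from both sides; unmatched rows get NULL for the other side's columns.
Matching on l.pid = r.pid AND l.seg = r.seg.
- l (pid=7, seg=KW) has no partner → padded with NULL.
- l (pid=7, seg=KW) has no partner → padded with NULL.
- l (pid=7, seg=SG) has no partner → padded with NULL.
- l (pid=7, seg=SG) has no partner → padded with NULL.
- l (pid=9, seg=SG) pairs with 1 row(s) of r.
- l (pid=9, seg=KW) has no partner → padded with NULL.
- 5 r row(s) had no l match → kept, l columns NULL.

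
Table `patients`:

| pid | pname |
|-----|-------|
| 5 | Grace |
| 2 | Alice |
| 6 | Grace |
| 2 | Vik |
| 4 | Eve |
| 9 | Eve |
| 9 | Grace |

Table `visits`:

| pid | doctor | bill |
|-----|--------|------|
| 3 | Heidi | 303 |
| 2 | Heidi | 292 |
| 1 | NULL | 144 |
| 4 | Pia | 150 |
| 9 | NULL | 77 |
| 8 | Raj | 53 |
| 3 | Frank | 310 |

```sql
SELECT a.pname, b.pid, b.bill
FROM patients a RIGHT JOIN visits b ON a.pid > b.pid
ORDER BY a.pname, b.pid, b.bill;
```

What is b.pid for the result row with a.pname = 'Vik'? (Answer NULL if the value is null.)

1

RIGHT JOIN keeps every row from `visits`; unmatched rows get NULL for `patients`'s columns.
Matching on a.pid > b.pid.
- a (pid=5) pairs with 5 row(s) of b.
- a (pid=2) pairs with 1 row(s) of b.
- a (pid=6) pairs with 5 row(s) of b.
- a (pid=2) pairs with 1 row(s) of b.
- a (pid=4) pairs with 4 row(s) of b.
- a (pid=9) pairs with 6 row(s) of b.
- a (pid=9) pairs with 6 row(s) of b.
- plus 1 unmatched b row(s), each kept with NULL a columns.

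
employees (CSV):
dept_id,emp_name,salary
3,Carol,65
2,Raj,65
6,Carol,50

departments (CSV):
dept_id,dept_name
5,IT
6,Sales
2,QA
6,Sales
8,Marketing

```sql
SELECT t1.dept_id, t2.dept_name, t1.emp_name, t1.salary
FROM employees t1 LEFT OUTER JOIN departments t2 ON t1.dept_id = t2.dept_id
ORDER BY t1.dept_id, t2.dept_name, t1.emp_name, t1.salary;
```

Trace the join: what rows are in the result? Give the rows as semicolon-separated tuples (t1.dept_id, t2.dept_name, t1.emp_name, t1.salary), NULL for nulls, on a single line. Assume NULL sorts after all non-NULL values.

LEFT JOIN keeps every row from `employees`; unmatched rows get NULL for `departments`'s columns.
Matching on t1.dept_id = t2.dept_id.
- t1 (dept_id=3) has no partner → padded with NULL.
- t1 (dept_id=2) pairs with 1 row(s) of t2.
- t1 (dept_id=6) pairs with 2 row(s) of t2.
After projecting and ordering:
t1.dept_id | t2.dept_name | t1.emp_name | t1.salary
2 | QA | Raj | 65
3 | NULL | Carol | 65
6 | Sales | Carol | 50
6 | Sales | Carol | 50

(2, QA, Raj, 65); (3, NULL, Carol, 65); (6, Sales, Carol, 50); (6, Sales, Carol, 50)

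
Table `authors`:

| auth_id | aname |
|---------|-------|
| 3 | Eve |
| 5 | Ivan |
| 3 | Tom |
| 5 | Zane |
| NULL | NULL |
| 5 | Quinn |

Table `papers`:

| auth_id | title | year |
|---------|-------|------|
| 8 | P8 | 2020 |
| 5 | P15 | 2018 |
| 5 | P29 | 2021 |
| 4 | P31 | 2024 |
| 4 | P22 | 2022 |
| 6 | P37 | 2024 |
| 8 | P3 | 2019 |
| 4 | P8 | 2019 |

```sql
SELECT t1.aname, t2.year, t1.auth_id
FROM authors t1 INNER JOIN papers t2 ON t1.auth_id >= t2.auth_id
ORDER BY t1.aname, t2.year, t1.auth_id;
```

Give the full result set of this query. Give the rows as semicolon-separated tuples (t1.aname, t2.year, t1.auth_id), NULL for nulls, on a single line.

(Ivan, 2018, 5); (Ivan, 2019, 5); (Ivan, 2021, 5); (Ivan, 2022, 5); (Ivan, 2024, 5); (Quinn, 2018, 5); (Quinn, 2019, 5); (Quinn, 2021, 5); (Quinn, 2022, 5); (Quinn, 2024, 5); (Zane, 2018, 5); (Zane, 2019, 5); (Zane, 2021, 5); (Zane, 2022, 5); (Zane, 2024, 5)

INNER JOIN keeps only pairs where the ON condition holds.
Matching on t1.auth_id >= t2.auth_id. A NULL in a compared column never satisfies the condition.
- t1 row (auth_id=3): no match → dropped.
- t1 row (auth_id=5): matches 5 t2 row(s) → 5 output row(s).
- t1 row (auth_id=3): no match → dropped.
- t1 row (auth_id=5): matches 5 t2 row(s) → 5 output row(s).
- t1 row (auth_id=NULL): no match → dropped.
- t1 row (auth_id=5): matches 5 t2 row(s) → 5 output row(s).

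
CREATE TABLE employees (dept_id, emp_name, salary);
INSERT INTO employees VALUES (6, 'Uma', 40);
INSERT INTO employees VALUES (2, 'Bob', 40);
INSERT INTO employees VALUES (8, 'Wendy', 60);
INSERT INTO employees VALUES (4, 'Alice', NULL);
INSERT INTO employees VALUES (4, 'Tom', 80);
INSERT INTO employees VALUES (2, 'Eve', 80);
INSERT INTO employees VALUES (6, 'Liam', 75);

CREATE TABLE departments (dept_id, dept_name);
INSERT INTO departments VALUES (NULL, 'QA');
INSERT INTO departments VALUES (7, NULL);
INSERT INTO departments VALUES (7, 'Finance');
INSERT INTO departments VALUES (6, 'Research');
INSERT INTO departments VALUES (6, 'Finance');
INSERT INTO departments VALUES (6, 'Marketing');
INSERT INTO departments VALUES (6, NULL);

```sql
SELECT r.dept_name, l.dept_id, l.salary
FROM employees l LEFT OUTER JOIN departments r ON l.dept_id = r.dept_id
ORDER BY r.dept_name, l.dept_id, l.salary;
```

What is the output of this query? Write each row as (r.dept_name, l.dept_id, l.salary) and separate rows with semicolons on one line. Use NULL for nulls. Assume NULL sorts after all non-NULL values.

LEFT JOIN keeps every row from `employees`; unmatched rows get NULL for `departments`'s columns.
Matching on l.dept_id = r.dept_id. A NULL in a compared column never satisfies the condition.
- l row (dept_id=6): matches 4 r row(s) → 4 output row(s).
- l row (dept_id=2): no match → kept, r columns NULL.
- l row (dept_id=8): no match → kept, r columns NULL.
- l row (dept_id=4): no match → kept, r columns NULL.
- l row (dept_id=4): no match → kept, r columns NULL.
- l row (dept_id=2): no match → kept, r columns NULL.
- l row (dept_id=6): matches 4 r row(s) → 4 output row(s).

(Finance, 6, 40); (Finance, 6, 75); (Marketing, 6, 40); (Marketing, 6, 75); (Research, 6, 40); (Research, 6, 75); (NULL, 2, 40); (NULL, 2, 80); (NULL, 4, 80); (NULL, 4, NULL); (NULL, 6, 40); (NULL, 6, 75); (NULL, 8, 60)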